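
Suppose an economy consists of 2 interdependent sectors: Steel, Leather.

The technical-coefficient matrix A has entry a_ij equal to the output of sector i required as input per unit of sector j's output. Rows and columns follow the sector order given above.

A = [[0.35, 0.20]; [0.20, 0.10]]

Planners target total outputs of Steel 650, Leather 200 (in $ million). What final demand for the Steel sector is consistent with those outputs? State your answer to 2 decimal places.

d_1 = 382.50

I − A =
  [   0.65    -0.20]
  [  -0.20     0.90]
d = (I − A) x:
  d_1 = (+0.65)·650 + (-0.20)·200 = 382.50
  d_2 = (-0.20)·650 + (+0.90)·200 = 50.00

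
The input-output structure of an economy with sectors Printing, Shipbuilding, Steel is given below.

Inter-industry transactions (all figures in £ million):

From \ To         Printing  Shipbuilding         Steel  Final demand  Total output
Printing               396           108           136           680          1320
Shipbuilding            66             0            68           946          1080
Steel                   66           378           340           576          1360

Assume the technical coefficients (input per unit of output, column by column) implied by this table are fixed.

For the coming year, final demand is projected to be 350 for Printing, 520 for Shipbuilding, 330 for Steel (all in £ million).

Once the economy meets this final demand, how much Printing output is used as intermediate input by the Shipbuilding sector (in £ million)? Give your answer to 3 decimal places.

Technical coefficients a_ij = z_ij / X_j:
  a_11 = 396/1320 = 0.30, a_21 = 66/1320 = 0.05, a_31 = 66/1320 = 0.05
  a_12 = 108/1080 = 0.10, a_22 = 0/1080 = 0.00, a_32 = 378/1080 = 0.35
  a_13 = 136/1360 = 0.10, a_23 = 68/1360 = 0.05, a_33 = 340/1360 = 0.25
I − A =
  [   0.70    -0.10    -0.10]
  [  -0.05     1.00    -0.05]
  [  -0.05    -0.35     0.75]
Cofactors of I−A, C_ij = (−1)^(i+j)·(minor ij) (rows/columns in the sector order above):
  C_11 = (1.00)(0.75) − (-0.05)(-0.35) = 0.7325
  C_12 = −[(-0.05)(0.75) − (-0.05)(-0.05)] = 0.0400
  C_13 = (-0.05)(-0.35) − (1.00)(-0.05) = 0.0675
  C_21 = −[(-0.10)(0.75) − (-0.10)(-0.35)] = 0.1100
  C_22 = (0.70)(0.75) − (-0.10)(-0.05) = 0.5200
  C_23 = −[(0.70)(-0.35) − (-0.10)(-0.05)] = 0.2500
  C_31 = (-0.10)(-0.05) − (-0.10)(1.00) = 0.1050
  C_32 = −[(0.70)(-0.05) − (-0.10)(-0.05)] = 0.0400
  C_33 = (0.70)(1.00) − (-0.10)(-0.05) = 0.6950
det(I−A) = Σ_j (I−A)_1j·C_1j = (0.70)(0.7325) + (-0.10)(0.0400) + (-0.10)(0.0675) = 0.5020
adj(I−A) = Cᵀ =
  [ 0.7325   0.1100   0.1050]
  [ 0.0400   0.5200   0.0400]
  [ 0.0675   0.2500   0.6950]
(I − A)⁻¹ = adj(I−A) / det(I−A) ≈
  [   1.4592     0.2191     0.2092]
  [   0.0797     1.0359     0.0797]
  [   0.1345     0.4980     1.3845]
First solve x = (I − A)⁻¹ d = adj(I−A)·d / det(I−A); in particular x_2 = (0.0400·350 + 0.5200·520 + 0.0400·330) / 0.5020 = 297.60 / 0.5020 ≈ 592.82869.
Intermediate flow from 1 to 2: z_12 = a_12 · x_2 = 0.10 × 297.60 / 0.5020 = 29.76 / 0.5020 ≈ 59.283.

z_12 = 59.283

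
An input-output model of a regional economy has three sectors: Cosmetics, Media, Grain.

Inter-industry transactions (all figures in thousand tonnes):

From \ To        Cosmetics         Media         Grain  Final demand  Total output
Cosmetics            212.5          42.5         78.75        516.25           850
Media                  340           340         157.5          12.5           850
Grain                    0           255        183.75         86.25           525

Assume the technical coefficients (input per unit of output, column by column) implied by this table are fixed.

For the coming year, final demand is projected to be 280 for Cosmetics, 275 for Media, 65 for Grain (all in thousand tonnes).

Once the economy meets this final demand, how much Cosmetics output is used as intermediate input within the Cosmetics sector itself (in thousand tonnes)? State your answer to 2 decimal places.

Technical coefficients a_ij = z_ij / X_j:
  a_11 = 212.5/850 = 0.25, a_21 = 340/850 = 0.40, a_31 = 0/850 = 0.00
  a_12 = 42.5/850 = 0.05, a_22 = 340/850 = 0.40, a_32 = 255/850 = 0.30
  a_13 = 78.75/525 = 0.15, a_23 = 157.5/525 = 0.30, a_33 = 183.75/525 = 0.35
I − A =
  [   0.75    -0.05    -0.15]
  [  -0.40     0.60    -0.30]
  [   0.00    -0.30     0.65]
Cofactors of I−A, C_ij = (−1)^(i+j)·(minor ij) (rows/columns in the sector order above):
  C_11 = (0.60)(0.65) − (-0.30)(-0.30) = 0.3000
  C_12 = −[(-0.40)(0.65) − (-0.30)(0.00)] = 0.2600
  C_13 = (-0.40)(-0.30) − (0.60)(0.00) = 0.1200
  C_21 = −[(-0.05)(0.65) − (-0.15)(-0.30)] = 0.0775
  C_22 = (0.75)(0.65) − (-0.15)(0.00) = 0.4875
  C_23 = −[(0.75)(-0.30) − (-0.05)(0.00)] = 0.2250
  C_31 = (-0.05)(-0.30) − (-0.15)(0.60) = 0.1050
  C_32 = −[(0.75)(-0.30) − (-0.15)(-0.40)] = 0.2850
  C_33 = (0.75)(0.60) − (-0.05)(-0.40) = 0.4300
det(I−A) = Σ_j (I−A)_1j·C_1j = (0.75)(0.3000) + (-0.05)(0.2600) + (-0.15)(0.1200) = 0.1940
adj(I−A) = Cᵀ =
  [ 0.3000   0.0775   0.1050]
  [ 0.2600   0.4875   0.2850]
  [ 0.1200   0.2250   0.4300]
(I − A)⁻¹ = adj(I−A) / det(I−A) ≈
  [   1.5464     0.3995     0.5412]
  [   1.3402     2.5129     1.4691]
  [   0.6186     1.1598     2.2165]
First solve x = (I − A)⁻¹ d = adj(I−A)·d / det(I−A); in particular x_1 = (0.3000·280 + 0.0775·275 + 0.1050·65) / 0.1940 = 112.1375 / 0.1940 ≈ 578.0284.
Intermediate flow from 1 to 1: z_11 = a_11 · x_1 = 0.25 × 112.1375 / 0.1940 = 28.034375 / 0.1940 ≈ 144.51.

z_11 = 144.51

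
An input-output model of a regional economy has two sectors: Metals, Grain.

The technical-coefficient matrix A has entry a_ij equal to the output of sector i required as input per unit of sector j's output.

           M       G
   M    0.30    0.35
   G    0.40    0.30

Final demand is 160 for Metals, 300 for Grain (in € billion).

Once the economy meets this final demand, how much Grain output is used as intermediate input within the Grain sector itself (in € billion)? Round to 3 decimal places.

I − A =
  [   0.70    -0.35]
  [  -0.40     0.70]
det(I−A) = (0.70)(0.70) − (-0.35)(-0.40) = 0.3500
adj(I−A) = [[0.70, 0.35], [0.40, 0.70]]
(I − A)⁻¹ = adj(I−A) / det(I−A) ≈
  [   2.0000     1.0000]
  [   1.1429     2.0000]
First solve x = (I − A)⁻¹ d = adj(I−A)·d / det(I−A); in particular x_G = (0.40·160 + 0.70·300) / 0.3500 = 274.00 / 0.3500 ≈ 782.85714.
Intermediate flow from G to G: z_GG = a_GG · x_G = 0.30 × 274.00 / 0.3500 = 82.20 / 0.3500 ≈ 234.857.

z_GG = 234.857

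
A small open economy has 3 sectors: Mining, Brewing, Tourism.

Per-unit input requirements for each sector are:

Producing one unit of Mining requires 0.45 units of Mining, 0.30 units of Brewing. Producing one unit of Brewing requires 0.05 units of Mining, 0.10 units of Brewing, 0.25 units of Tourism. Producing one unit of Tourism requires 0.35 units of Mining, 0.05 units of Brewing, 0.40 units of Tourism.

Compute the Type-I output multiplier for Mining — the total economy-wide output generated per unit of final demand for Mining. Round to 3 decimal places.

m_M = 3.070

I − A =
  [   0.55    -0.05    -0.35]
  [  -0.30     0.90    -0.05]
  [   0.00    -0.25     0.60]
Cofactors of I−A, C_ij = (−1)^(i+j)·(minor ij) (rows/columns in the sector order above):
  C_11 = (0.90)(0.60) − (-0.05)(-0.25) = 0.5275
  C_12 = −[(-0.30)(0.60) − (-0.05)(0.00)] = 0.1800
  C_13 = (-0.30)(-0.25) − (0.90)(0.00) = 0.0750
  C_21 = −[(-0.05)(0.60) − (-0.35)(-0.25)] = 0.1175
  C_22 = (0.55)(0.60) − (-0.35)(0.00) = 0.3300
  C_23 = −[(0.55)(-0.25) − (-0.05)(0.00)] = 0.1375
  C_31 = (-0.05)(-0.05) − (-0.35)(0.90) = 0.3175
  C_32 = −[(0.55)(-0.05) − (-0.35)(-0.30)] = 0.1325
  C_33 = (0.55)(0.90) − (-0.05)(-0.30) = 0.4800
det(I−A) = Σ_j (I−A)_1j·C_1j = (0.55)(0.5275) + (-0.05)(0.1800) + (-0.35)(0.0750) = 0.254875
adj(I−A) = Cᵀ =
  [ 0.5275   0.1175   0.3175]
  [ 0.1800   0.3300   0.1325]
  [ 0.0750   0.1375   0.4800]
(I − A)⁻¹ = adj(I−A) / det(I−A) ≈
  [   2.0696     0.4610     1.2457]
  [   0.7062     1.2948     0.5199]
  [   0.2943     0.5395     1.8833]
The output multiplier for sector j is the column-j sum of the Leontief inverse (I − A)⁻¹ = adj(I−A) / det(I−A).
Column M of adj(I−A): (0.5275, 0.1800, 0.0750); det(I−A) = 0.254875.
m_M = (0.5275 + 0.1800 + 0.0750) / 0.254875 = 0.7825 / 0.254875 ≈ 3.070.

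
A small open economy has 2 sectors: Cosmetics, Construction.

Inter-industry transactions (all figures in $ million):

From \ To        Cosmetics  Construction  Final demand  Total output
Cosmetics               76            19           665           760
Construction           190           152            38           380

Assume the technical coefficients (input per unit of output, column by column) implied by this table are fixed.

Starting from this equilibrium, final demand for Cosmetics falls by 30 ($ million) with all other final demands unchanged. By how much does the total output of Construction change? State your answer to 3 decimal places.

Δx_2 = -14.218

Technical coefficients a_ij = z_ij / X_j:
  a_11 = 76/760 = 0.10, a_21 = 190/760 = 0.25
  a_12 = 19/380 = 0.05, a_22 = 152/380 = 0.40
I − A =
  [   0.90    -0.05]
  [  -0.25     0.60]
det(I−A) = (0.90)(0.60) − (-0.05)(-0.25) = 0.5275
adj(I−A) = [[0.60, 0.05], [0.25, 0.90]]
(I − A)⁻¹ = adj(I−A) / det(I−A) ≈
  [   1.1374     0.0948]
  [   0.4739     1.7062]
Δx = (I − A)⁻¹ Δd with Δd having -30 in the Cosmetics component and 0 elsewhere.
So Δx_2 = L_21 · (-30), where L_21 = adj(I−A)_21 / det(I−A) = 0.25 / 0.5275.
Δx_2 = 0.25 × (-30) / 0.5275 = -7.50 / 0.5275 ≈ -14.218.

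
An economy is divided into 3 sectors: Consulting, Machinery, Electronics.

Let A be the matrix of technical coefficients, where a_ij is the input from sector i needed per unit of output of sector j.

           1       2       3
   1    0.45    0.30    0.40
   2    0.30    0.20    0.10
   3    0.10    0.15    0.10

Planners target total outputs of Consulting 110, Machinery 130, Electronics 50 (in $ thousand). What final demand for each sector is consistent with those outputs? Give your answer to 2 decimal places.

I − A =
  [   0.55    -0.30    -0.40]
  [  -0.30     0.80    -0.10]
  [  -0.10    -0.15     0.90]
d = (I − A) x:
  d_1 = (+0.55)·110 + (-0.30)·130 + (-0.40)·50 = 1.50
  d_2 = (-0.30)·110 + (+0.80)·130 + (-0.10)·50 = 66.00
  d_3 = (-0.10)·110 + (-0.15)·130 + (+0.90)·50 = 14.50

d_1 = 1.50, d_2 = 66.00, d_3 = 14.50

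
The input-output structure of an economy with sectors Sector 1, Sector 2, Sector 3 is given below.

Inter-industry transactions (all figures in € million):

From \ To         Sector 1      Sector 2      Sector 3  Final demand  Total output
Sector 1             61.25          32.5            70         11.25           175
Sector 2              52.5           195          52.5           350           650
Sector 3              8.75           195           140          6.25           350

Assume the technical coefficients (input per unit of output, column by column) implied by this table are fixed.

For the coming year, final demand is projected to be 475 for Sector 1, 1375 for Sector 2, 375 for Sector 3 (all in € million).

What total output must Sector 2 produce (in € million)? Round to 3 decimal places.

x_2 = 3202.985

Technical coefficients a_ij = z_ij / X_j:
  a_11 = 61.25/175 = 0.35, a_21 = 52.5/175 = 0.30, a_31 = 8.75/175 = 0.05
  a_12 = 32.5/650 = 0.05, a_22 = 195/650 = 0.30, a_32 = 195/650 = 0.30
  a_13 = 70/350 = 0.20, a_23 = 52.5/350 = 0.15, a_33 = 140/350 = 0.40
I − A =
  [   0.65    -0.05    -0.20]
  [  -0.30     0.70    -0.15]
  [  -0.05    -0.30     0.60]
Cofactors of I−A, C_ij = (−1)^(i+j)·(minor ij) (rows/columns in the sector order above):
  C_11 = (0.70)(0.60) − (-0.15)(-0.30) = 0.3750
  C_12 = −[(-0.30)(0.60) − (-0.15)(-0.05)] = 0.1875
  C_13 = (-0.30)(-0.30) − (0.70)(-0.05) = 0.1250
  C_21 = −[(-0.05)(0.60) − (-0.20)(-0.30)] = 0.0900
  C_22 = (0.65)(0.60) − (-0.20)(-0.05) = 0.3800
  C_23 = −[(0.65)(-0.30) − (-0.05)(-0.05)] = 0.1975
  C_31 = (-0.05)(-0.15) − (-0.20)(0.70) = 0.1475
  C_32 = −[(0.65)(-0.15) − (-0.20)(-0.30)] = 0.1575
  C_33 = (0.65)(0.70) − (-0.05)(-0.30) = 0.4400
det(I−A) = Σ_j (I−A)_1j·C_1j = (0.65)(0.3750) + (-0.05)(0.1875) + (-0.20)(0.1250) = 0.209375
adj(I−A) = Cᵀ =
  [ 0.3750   0.0900   0.1475]
  [ 0.1875   0.3800   0.1575]
  [ 0.1250   0.1975   0.4400]
(I − A)⁻¹ = adj(I−A) / det(I−A) ≈
  [   1.7910     0.4299     0.7045]
  [   0.8955     1.8149     0.7522]
  [   0.5970     0.9433     2.1015]
x = (I − A)⁻¹ d = adj(I−A)·d / det(I−A), with det(I−A) = 0.209375:
  x_1 = (0.3750·475 + 0.0900·1375 + 0.1475·375) / 0.209375 = 357.1875 / 0.209375 ≈ 1705.970
  x_2 = (0.1875·475 + 0.3800·1375 + 0.1575·375) / 0.209375 = 670.625 / 0.209375 ≈ 3202.985
  x_3 = (0.1250·475 + 0.1975·1375 + 0.4400·375) / 0.209375 = 495.9375 / 0.209375 ≈ 2368.657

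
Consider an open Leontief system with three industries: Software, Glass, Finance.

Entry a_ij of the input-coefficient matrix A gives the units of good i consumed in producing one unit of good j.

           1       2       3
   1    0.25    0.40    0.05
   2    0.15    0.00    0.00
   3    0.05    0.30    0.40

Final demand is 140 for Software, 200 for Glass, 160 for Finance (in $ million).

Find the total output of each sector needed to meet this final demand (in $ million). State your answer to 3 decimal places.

I − A =
  [   0.75    -0.40    -0.05]
  [  -0.15     1.00     0.00]
  [  -0.05    -0.30     0.60]
Cofactors of I−A, C_ij = (−1)^(i+j)·(minor ij) (rows/columns in the sector order above):
  C_11 = (1.00)(0.60) − (0.00)(-0.30) = 0.6000
  C_12 = −[(-0.15)(0.60) − (0.00)(-0.05)] = 0.0900
  C_13 = (-0.15)(-0.30) − (1.00)(-0.05) = 0.0950
  C_21 = −[(-0.40)(0.60) − (-0.05)(-0.30)] = 0.2550
  C_22 = (0.75)(0.60) − (-0.05)(-0.05) = 0.4475
  C_23 = −[(0.75)(-0.30) − (-0.40)(-0.05)] = 0.2450
  C_31 = (-0.40)(0.00) − (-0.05)(1.00) = 0.0500
  C_32 = −[(0.75)(0.00) − (-0.05)(-0.15)] = 0.0075
  C_33 = (0.75)(1.00) − (-0.40)(-0.15) = 0.6900
det(I−A) = Σ_j (I−A)_1j·C_1j = (0.75)(0.6000) + (-0.40)(0.0900) + (-0.05)(0.0950) = 0.40925
adj(I−A) = Cᵀ =
  [ 0.6000   0.2550   0.0500]
  [ 0.0900   0.4475   0.0075]
  [ 0.0950   0.2450   0.6900]
(I − A)⁻¹ = adj(I−A) / det(I−A) ≈
  [   1.4661     0.6231     0.1222]
  [   0.2199     1.0935     0.0183]
  [   0.2321     0.5987     1.6860]
x = (I − A)⁻¹ d = adj(I−A)·d / det(I−A), with det(I−A) = 0.40925:
  x_1 = (0.6000·140 + 0.2550·200 + 0.0500·160) / 0.40925 = 143.00 / 0.40925 ≈ 349.420
  x_2 = (0.0900·140 + 0.4475·200 + 0.0075·160) / 0.40925 = 103.30 / 0.40925 ≈ 252.413
  x_3 = (0.0950·140 + 0.2450·200 + 0.6900·160) / 0.40925 = 172.70 / 0.40925 ≈ 421.991

x_1 = 349.420, x_2 = 252.413, x_3 = 421.991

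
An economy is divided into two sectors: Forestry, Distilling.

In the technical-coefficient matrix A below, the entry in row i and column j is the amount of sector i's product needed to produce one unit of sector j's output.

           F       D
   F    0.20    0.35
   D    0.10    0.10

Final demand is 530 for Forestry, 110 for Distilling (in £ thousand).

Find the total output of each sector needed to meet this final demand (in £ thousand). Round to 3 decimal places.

x_F = 752.555, x_D = 205.839

I − A =
  [   0.80    -0.35]
  [  -0.10     0.90]
det(I−A) = (0.80)(0.90) − (-0.35)(-0.10) = 0.6850
adj(I−A) = [[0.90, 0.35], [0.10, 0.80]]
(I − A)⁻¹ = adj(I−A) / det(I−A) ≈
  [   1.3139     0.5109]
  [   0.1460     1.1679]
x = (I − A)⁻¹ d = adj(I−A)·d / det(I−A), with det(I−A) = 0.6850:
  x_F = (0.90·530 + 0.35·110) / 0.6850 = 515.50 / 0.6850 ≈ 752.555
  x_D = (0.10·530 + 0.80·110) / 0.6850 = 141.00 / 0.6850 ≈ 205.839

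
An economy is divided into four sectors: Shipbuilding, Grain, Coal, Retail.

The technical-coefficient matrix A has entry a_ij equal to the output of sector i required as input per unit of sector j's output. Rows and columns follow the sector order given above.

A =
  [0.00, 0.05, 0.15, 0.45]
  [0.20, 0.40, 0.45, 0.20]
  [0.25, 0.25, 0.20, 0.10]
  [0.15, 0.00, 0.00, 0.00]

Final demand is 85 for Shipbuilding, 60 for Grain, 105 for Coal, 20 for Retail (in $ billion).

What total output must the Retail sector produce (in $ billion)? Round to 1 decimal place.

x_R = 46.2

I − A =
  [   1.00    -0.05    -0.15    -0.45]
  [  -0.20     0.60    -0.45    -0.20]
  [  -0.25    -0.25     0.80    -0.10]
  [  -0.15     0.00     0.00     1.00]
Compute the cofactors C_ij = (−1)^(i+j)·(3×3 minor ij) of I−A; the adjugate is their transpose:
adj(I−A) = Cᵀ =
  [ 0.367500   0.077500   0.112500   0.192125]
  [ 0.303250   0.706250   0.454125   0.323125]
  [ 0.216500   0.246375   0.548000   0.201500]
  [ 0.055125   0.011625   0.016875   0.323875]
det(I−A) = Σ_j (I−A)_1j·C_1j = (1.00)(0.367500) + (-0.05)(0.303250) + (-0.15)(0.216500) + (-0.45)(0.055125) = 0.29505625
(I − A)⁻¹ = adj(I−A) / det(I−A) ≈
  [   1.2455     0.2627     0.3813     0.6511]
  [   1.0278     2.3936     1.5391     1.0951]
  [   0.7338     0.8350     1.8573     0.6829]
  [   0.1868     0.0394     0.0572     1.0977]
x = (I − A)⁻¹ d = adj(I−A)·d / det(I−A), with det(I−A) = 0.29505625:
  x_S = (0.367500·85 + 0.077500·60 + 0.112500·105 + 0.192125·20) / 0.29505625 = 51.5425 / 0.29505625 ≈ 174.7
  x_G = (0.303250·85 + 0.706250·60 + 0.454125·105 + 0.323125·20) / 0.29505625 = 122.296875 / 0.29505625 ≈ 414.5
  x_C = (0.216500·85 + 0.246375·60 + 0.548000·105 + 0.201500·20) / 0.29505625 = 94.755 / 0.29505625 ≈ 321.1
  x_R = (0.055125·85 + 0.011625·60 + 0.016875·105 + 0.323875·20) / 0.29505625 = 13.6325 / 0.29505625 ≈ 46.2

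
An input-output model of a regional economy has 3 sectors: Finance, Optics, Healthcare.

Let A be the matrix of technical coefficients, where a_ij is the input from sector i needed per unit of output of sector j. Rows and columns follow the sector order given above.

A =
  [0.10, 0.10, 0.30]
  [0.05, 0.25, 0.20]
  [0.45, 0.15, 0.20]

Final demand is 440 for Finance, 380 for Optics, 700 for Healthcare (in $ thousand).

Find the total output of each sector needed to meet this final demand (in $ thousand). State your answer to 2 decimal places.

I − A =
  [   0.90    -0.10    -0.30]
  [  -0.05     0.75    -0.20]
  [  -0.45    -0.15     0.80]
Cofactors of I−A, C_ij = (−1)^(i+j)·(minor ij) (rows/columns in the sector order above):
  C_11 = (0.75)(0.80) − (-0.20)(-0.15) = 0.5700
  C_12 = −[(-0.05)(0.80) − (-0.20)(-0.45)] = 0.1300
  C_13 = (-0.05)(-0.15) − (0.75)(-0.45) = 0.3450
  C_21 = −[(-0.10)(0.80) − (-0.30)(-0.15)] = 0.1250
  C_22 = (0.90)(0.80) − (-0.30)(-0.45) = 0.5850
  C_23 = −[(0.90)(-0.15) − (-0.10)(-0.45)] = 0.1800
  C_31 = (-0.10)(-0.20) − (-0.30)(0.75) = 0.2450
  C_32 = −[(0.90)(-0.20) − (-0.30)(-0.05)] = 0.1950
  C_33 = (0.90)(0.75) − (-0.10)(-0.05) = 0.6700
det(I−A) = Σ_j (I−A)_1j·C_1j = (0.90)(0.5700) + (-0.10)(0.1300) + (-0.30)(0.3450) = 0.3965
adj(I−A) = Cᵀ =
  [ 0.5700   0.1250   0.2450]
  [ 0.1300   0.5850   0.1950]
  [ 0.3450   0.1800   0.6700]
(I − A)⁻¹ = adj(I−A) / det(I−A) ≈
  [   1.4376     0.3153     0.6179]
  [   0.3279     1.4754     0.4918]
  [   0.8701     0.4540     1.6898]
x = (I − A)⁻¹ d = adj(I−A)·d / det(I−A), with det(I−A) = 0.3965:
  x_F = (0.5700·440 + 0.1250·380 + 0.2450·700) / 0.3965 = 469.80 / 0.3965 ≈ 1184.87
  x_O = (0.1300·440 + 0.5850·380 + 0.1950·700) / 0.3965 = 416.00 / 0.3965 ≈ 1049.18
  x_H = (0.3450·440 + 0.1800·380 + 0.6700·700) / 0.3965 = 689.20 / 0.3965 ≈ 1738.21

x_F = 1184.87, x_O = 1049.18, x_H = 1738.21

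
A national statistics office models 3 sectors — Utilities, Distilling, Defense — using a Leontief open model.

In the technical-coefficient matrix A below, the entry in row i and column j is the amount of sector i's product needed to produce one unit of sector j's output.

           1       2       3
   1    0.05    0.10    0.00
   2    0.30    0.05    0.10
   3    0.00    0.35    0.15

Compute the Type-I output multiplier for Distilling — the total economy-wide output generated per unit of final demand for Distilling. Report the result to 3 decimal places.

m_2 = 1.729

I − A =
  [   0.95    -0.10     0.00]
  [  -0.30     0.95    -0.10]
  [   0.00    -0.35     0.85]
Cofactors of I−A, C_ij = (−1)^(i+j)·(minor ij) (rows/columns in the sector order above):
  C_11 = (0.95)(0.85) − (-0.10)(-0.35) = 0.7725
  C_12 = −[(-0.30)(0.85) − (-0.10)(0.00)] = 0.2550
  C_13 = (-0.30)(-0.35) − (0.95)(0.00) = 0.1050
  C_21 = −[(-0.10)(0.85) − (0.00)(-0.35)] = 0.0850
  C_22 = (0.95)(0.85) − (0.00)(0.00) = 0.8075
  C_23 = −[(0.95)(-0.35) − (-0.10)(0.00)] = 0.3325
  C_31 = (-0.10)(-0.10) − (0.00)(0.95) = 0.0100
  C_32 = −[(0.95)(-0.10) − (0.00)(-0.30)] = 0.0950
  C_33 = (0.95)(0.95) − (-0.10)(-0.30) = 0.8725
det(I−A) = Σ_j (I−A)_1j·C_1j = (0.95)(0.7725) + (-0.10)(0.2550) + (0.00)(0.1050) = 0.708375
adj(I−A) = Cᵀ =
  [ 0.7725   0.0850   0.0100]
  [ 0.2550   0.8075   0.0950]
  [ 0.1050   0.3325   0.8725]
(I − A)⁻¹ = adj(I−A) / det(I−A) ≈
  [   1.0905     0.1200     0.0141]
  [   0.3600     1.1399     0.1341]
  [   0.1482     0.4694     1.2317]
The output multiplier for sector j is the column-j sum of the Leontief inverse (I − A)⁻¹ = adj(I−A) / det(I−A).
Column 2 of adj(I−A): (0.0850, 0.8075, 0.3325); det(I−A) = 0.708375.
m_2 = (0.0850 + 0.8075 + 0.3325) / 0.708375 = 1.225 / 0.708375 ≈ 1.729.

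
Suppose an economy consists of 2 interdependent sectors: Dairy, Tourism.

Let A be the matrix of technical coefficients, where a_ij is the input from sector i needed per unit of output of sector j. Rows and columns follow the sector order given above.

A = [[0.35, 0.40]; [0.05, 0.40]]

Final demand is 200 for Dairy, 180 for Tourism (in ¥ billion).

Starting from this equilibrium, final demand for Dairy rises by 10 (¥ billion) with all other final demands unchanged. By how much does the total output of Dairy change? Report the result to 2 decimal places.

Δx_1 = 16.22

I − A =
  [   0.65    -0.40]
  [  -0.05     0.60]
det(I−A) = (0.65)(0.60) − (-0.40)(-0.05) = 0.3700
adj(I−A) = [[0.60, 0.40], [0.05, 0.65]]
(I − A)⁻¹ = adj(I−A) / det(I−A) ≈
  [   1.6216     1.0811]
  [   0.1351     1.7568]
Δx = (I − A)⁻¹ Δd with Δd having +10 in the Dairy component and 0 elsewhere.
So Δx_1 = L_11 · (+10), where L_11 = adj(I−A)_11 / det(I−A) = 0.60 / 0.3700.
Δx_1 = 0.60 × (+10) / 0.3700 = 6.00 / 0.3700 ≈ 16.22.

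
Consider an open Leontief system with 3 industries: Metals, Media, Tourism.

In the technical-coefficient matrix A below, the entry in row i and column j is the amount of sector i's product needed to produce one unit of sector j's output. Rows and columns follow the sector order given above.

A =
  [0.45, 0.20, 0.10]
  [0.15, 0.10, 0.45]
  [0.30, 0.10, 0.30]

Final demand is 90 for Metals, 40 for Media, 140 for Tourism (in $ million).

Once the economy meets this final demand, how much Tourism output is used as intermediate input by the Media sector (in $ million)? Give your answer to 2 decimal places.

z_32 = 29.58

I − A =
  [   0.55    -0.20    -0.10]
  [  -0.15     0.90    -0.45]
  [  -0.30    -0.10     0.70]
Cofactors of I−A, C_ij = (−1)^(i+j)·(minor ij) (rows/columns in the sector order above):
  C_11 = (0.90)(0.70) − (-0.45)(-0.10) = 0.5850
  C_12 = −[(-0.15)(0.70) − (-0.45)(-0.30)] = 0.2400
  C_13 = (-0.15)(-0.10) − (0.90)(-0.30) = 0.2850
  C_21 = −[(-0.20)(0.70) − (-0.10)(-0.10)] = 0.1500
  C_22 = (0.55)(0.70) − (-0.10)(-0.30) = 0.3550
  C_23 = −[(0.55)(-0.10) − (-0.20)(-0.30)] = 0.1150
  C_31 = (-0.20)(-0.45) − (-0.10)(0.90) = 0.1800
  C_32 = −[(0.55)(-0.45) − (-0.10)(-0.15)] = 0.2625
  C_33 = (0.55)(0.90) − (-0.20)(-0.15) = 0.4650
det(I−A) = Σ_j (I−A)_1j·C_1j = (0.55)(0.5850) + (-0.20)(0.2400) + (-0.10)(0.2850) = 0.24525
adj(I−A) = Cᵀ =
  [ 0.5850   0.1500   0.1800]
  [ 0.2400   0.3550   0.2625]
  [ 0.2850   0.1150   0.4650]
(I − A)⁻¹ = adj(I−A) / det(I−A) ≈
  [   2.3853     0.6116     0.7339]
  [   0.9786     1.4475     1.0703]
  [   1.1621     0.4689     1.8960]
First solve x = (I − A)⁻¹ d = adj(I−A)·d / det(I−A); in particular x_2 = (0.2400·90 + 0.3550·40 + 0.2625·140) / 0.24525 = 72.55 / 0.24525 ≈ 295.8206.
Intermediate flow from 3 to 2: z_32 = a_32 · x_2 = 0.10 × 72.55 / 0.24525 = 7.255 / 0.24525 ≈ 29.58.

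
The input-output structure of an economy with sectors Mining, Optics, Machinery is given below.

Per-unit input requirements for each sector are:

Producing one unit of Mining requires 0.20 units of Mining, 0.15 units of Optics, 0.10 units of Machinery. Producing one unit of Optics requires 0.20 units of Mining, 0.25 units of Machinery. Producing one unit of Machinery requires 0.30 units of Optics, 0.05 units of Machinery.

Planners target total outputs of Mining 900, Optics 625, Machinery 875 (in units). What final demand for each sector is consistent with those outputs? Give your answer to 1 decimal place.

d_1 = 595.0, d_2 = 227.5, d_3 = 585.0

I − A =
  [   0.80    -0.20     0.00]
  [  -0.15     1.00    -0.30]
  [  -0.10    -0.25     0.95]
d = (I − A) x:
  d_1 = (+0.80)·900 + (-0.20)·625 + (+0.00)·875 = 595.0
  d_2 = (-0.15)·900 + (+1.00)·625 + (-0.30)·875 = 227.5
  d_3 = (-0.10)·900 + (-0.25)·625 + (+0.95)·875 = 585.0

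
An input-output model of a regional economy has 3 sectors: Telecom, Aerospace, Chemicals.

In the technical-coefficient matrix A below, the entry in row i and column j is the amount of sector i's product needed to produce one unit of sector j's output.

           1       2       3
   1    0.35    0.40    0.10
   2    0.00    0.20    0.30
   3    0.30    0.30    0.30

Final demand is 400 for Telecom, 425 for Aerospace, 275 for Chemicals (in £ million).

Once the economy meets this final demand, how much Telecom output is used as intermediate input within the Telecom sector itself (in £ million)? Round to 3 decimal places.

I − A =
  [   0.65    -0.40    -0.10]
  [   0.00     0.80    -0.30]
  [  -0.30    -0.30     0.70]
Cofactors of I−A, C_ij = (−1)^(i+j)·(minor ij) (rows/columns in the sector order above):
  C_11 = (0.80)(0.70) − (-0.30)(-0.30) = 0.4700
  C_12 = −[(0.00)(0.70) − (-0.30)(-0.30)] = 0.0900
  C_13 = (0.00)(-0.30) − (0.80)(-0.30) = 0.2400
  C_21 = −[(-0.40)(0.70) − (-0.10)(-0.30)] = 0.3100
  C_22 = (0.65)(0.70) − (-0.10)(-0.30) = 0.4250
  C_23 = −[(0.65)(-0.30) − (-0.40)(-0.30)] = 0.3150
  C_31 = (-0.40)(-0.30) − (-0.10)(0.80) = 0.2000
  C_32 = −[(0.65)(-0.30) − (-0.10)(0.00)] = 0.1950
  C_33 = (0.65)(0.80) − (-0.40)(0.00) = 0.5200
det(I−A) = Σ_j (I−A)_1j·C_1j = (0.65)(0.4700) + (-0.40)(0.0900) + (-0.10)(0.2400) = 0.2455
adj(I−A) = Cᵀ =
  [ 0.4700   0.3100   0.2000]
  [ 0.0900   0.4250   0.1950]
  [ 0.2400   0.3150   0.5200]
(I − A)⁻¹ = adj(I−A) / det(I−A) ≈
  [   1.9145     1.2627     0.8147]
  [   0.3666     1.7312     0.7943]
  [   0.9776     1.2831     2.1181]
First solve x = (I − A)⁻¹ d = adj(I−A)·d / det(I−A); in particular x_1 = (0.4700·400 + 0.3100·425 + 0.2000·275) / 0.2455 = 374.75 / 0.2455 ≈ 1526.47658.
Intermediate flow from 1 to 1: z_11 = a_11 · x_1 = 0.35 × 374.75 / 0.2455 = 131.1625 / 0.2455 ≈ 534.267.

z_11 = 534.267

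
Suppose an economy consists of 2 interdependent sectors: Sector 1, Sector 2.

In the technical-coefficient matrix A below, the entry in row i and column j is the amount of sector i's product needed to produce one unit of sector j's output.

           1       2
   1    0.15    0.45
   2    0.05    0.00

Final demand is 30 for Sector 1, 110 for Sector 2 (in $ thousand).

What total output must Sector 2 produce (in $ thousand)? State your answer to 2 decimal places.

x_2 = 114.80

I − A =
  [   0.85    -0.45]
  [  -0.05     1.00]
det(I−A) = (0.85)(1.00) − (-0.45)(-0.05) = 0.8275
adj(I−A) = [[1.00, 0.45], [0.05, 0.85]]
(I − A)⁻¹ = adj(I−A) / det(I−A) ≈
  [   1.2085     0.5438]
  [   0.0604     1.0272]
x = (I − A)⁻¹ d = adj(I−A)·d / det(I−A), with det(I−A) = 0.8275:
  x_1 = (1.00·30 + 0.45·110) / 0.8275 = 79.50 / 0.8275 ≈ 96.07
  x_2 = (0.05·30 + 0.85·110) / 0.8275 = 95.00 / 0.8275 ≈ 114.80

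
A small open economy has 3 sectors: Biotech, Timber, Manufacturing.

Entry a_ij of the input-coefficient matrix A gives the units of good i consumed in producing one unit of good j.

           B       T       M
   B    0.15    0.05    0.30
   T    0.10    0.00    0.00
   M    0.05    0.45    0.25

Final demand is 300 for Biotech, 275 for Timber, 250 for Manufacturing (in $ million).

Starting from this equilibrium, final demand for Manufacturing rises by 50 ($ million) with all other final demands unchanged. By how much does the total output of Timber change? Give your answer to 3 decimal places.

I − A =
  [   0.85    -0.05    -0.30]
  [  -0.10     1.00     0.00]
  [  -0.05    -0.45     0.75]
Cofactors of I−A, C_ij = (−1)^(i+j)·(minor ij) (rows/columns in the sector order above):
  C_11 = (1.00)(0.75) − (0.00)(-0.45) = 0.7500
  C_12 = −[(-0.10)(0.75) − (0.00)(-0.05)] = 0.0750
  C_13 = (-0.10)(-0.45) − (1.00)(-0.05) = 0.0950
  C_21 = −[(-0.05)(0.75) − (-0.30)(-0.45)] = 0.1725
  C_22 = (0.85)(0.75) − (-0.30)(-0.05) = 0.6225
  C_23 = −[(0.85)(-0.45) − (-0.05)(-0.05)] = 0.3850
  C_31 = (-0.05)(0.00) − (-0.30)(1.00) = 0.3000
  C_32 = −[(0.85)(0.00) − (-0.30)(-0.10)] = 0.0300
  C_33 = (0.85)(1.00) − (-0.05)(-0.10) = 0.8450
det(I−A) = Σ_j (I−A)_1j·C_1j = (0.85)(0.7500) + (-0.05)(0.0750) + (-0.30)(0.0950) = 0.60525
adj(I−A) = Cᵀ =
  [ 0.7500   0.1725   0.3000]
  [ 0.0750   0.6225   0.0300]
  [ 0.0950   0.3850   0.8450]
(I − A)⁻¹ = adj(I−A) / det(I−A) ≈
  [   1.2392     0.2850     0.4957]
  [   0.1239     1.0285     0.0496]
  [   0.1570     0.6361     1.3961]
Δx = (I − A)⁻¹ Δd with Δd having +50 in the Manufacturing component and 0 elsewhere.
So Δx_T = L_TM · (+50), where L_TM = adj(I−A)_TM / det(I−A) = 0.0300 / 0.60525.
Δx_T = 0.0300 × (+50) / 0.60525 = 1.50 / 0.60525 ≈ 2.478.

Δx_T = 2.478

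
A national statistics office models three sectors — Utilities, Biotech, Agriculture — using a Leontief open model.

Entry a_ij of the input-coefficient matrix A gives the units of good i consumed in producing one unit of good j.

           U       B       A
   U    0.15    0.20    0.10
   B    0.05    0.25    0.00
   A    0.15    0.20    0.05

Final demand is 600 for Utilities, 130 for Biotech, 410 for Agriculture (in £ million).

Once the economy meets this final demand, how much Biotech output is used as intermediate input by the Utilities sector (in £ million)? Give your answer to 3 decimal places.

I − A =
  [   0.85    -0.20    -0.10]
  [  -0.05     0.75     0.00]
  [  -0.15    -0.20     0.95]
Cofactors of I−A, C_ij = (−1)^(i+j)·(minor ij) (rows/columns in the sector order above):
  C_11 = (0.75)(0.95) − (0.00)(-0.20) = 0.7125
  C_12 = −[(-0.05)(0.95) − (0.00)(-0.15)] = 0.0475
  C_13 = (-0.05)(-0.20) − (0.75)(-0.15) = 0.1225
  C_21 = −[(-0.20)(0.95) − (-0.10)(-0.20)] = 0.2100
  C_22 = (0.85)(0.95) − (-0.10)(-0.15) = 0.7925
  C_23 = −[(0.85)(-0.20) − (-0.20)(-0.15)] = 0.2000
  C_31 = (-0.20)(0.00) − (-0.10)(0.75) = 0.0750
  C_32 = −[(0.85)(0.00) − (-0.10)(-0.05)] = 0.0050
  C_33 = (0.85)(0.75) − (-0.20)(-0.05) = 0.6275
det(I−A) = Σ_j (I−A)_1j·C_1j = (0.85)(0.7125) + (-0.20)(0.0475) + (-0.10)(0.1225) = 0.583875
adj(I−A) = Cᵀ =
  [ 0.7125   0.2100   0.0750]
  [ 0.0475   0.7925   0.0050]
  [ 0.1225   0.2000   0.6275]
(I − A)⁻¹ = adj(I−A) / det(I−A) ≈
  [   1.2203     0.3597     0.1285]
  [   0.0814     1.3573     0.0086]
  [   0.2098     0.3425     1.0747]
First solve x = (I − A)⁻¹ d = adj(I−A)·d / det(I−A); in particular x_U = (0.7125·600 + 0.2100·130 + 0.0750·410) / 0.583875 = 485.55 / 0.583875 ≈ 831.59923.
Intermediate flow from B to U: z_BU = a_BU · x_U = 0.05 × 485.55 / 0.583875 = 24.2775 / 0.583875 ≈ 41.580.

z_BU = 41.580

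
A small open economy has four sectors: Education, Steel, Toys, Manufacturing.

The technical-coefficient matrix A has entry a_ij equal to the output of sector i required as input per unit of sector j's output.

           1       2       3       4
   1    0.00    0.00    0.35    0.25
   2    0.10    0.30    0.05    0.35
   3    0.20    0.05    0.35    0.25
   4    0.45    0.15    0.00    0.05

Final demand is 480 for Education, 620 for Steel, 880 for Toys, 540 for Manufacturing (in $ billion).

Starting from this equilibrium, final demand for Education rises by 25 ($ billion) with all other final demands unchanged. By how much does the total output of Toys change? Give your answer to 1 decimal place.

I − A =
  [   1.00     0.00    -0.35    -0.25]
  [  -0.10     0.70    -0.05    -0.35]
  [  -0.20    -0.05     0.65    -0.25]
  [  -0.45    -0.15     0.00     0.95]
Compute the cofactors C_ij = (−1)^(i+j)·(3×3 minor ij) of I−A; the adjugate is their transpose:
adj(I−A) = Cᵀ =
  [ 0.393875   0.054125   0.216250   0.180500]
  [ 0.179250   0.438500   0.130250   0.243000]
  [ 0.217625   0.086875   0.530000   0.228750]
  [ 0.214875   0.094875   0.123000   0.401750]
det(I−A) = Σ_j (I−A)_1j·C_1j = (1.00)(0.393875) + (0.00)(0.179250) + (-0.35)(0.217625) + (-0.25)(0.214875) = 0.2639875
(I − A)⁻¹ = adj(I−A) / det(I−A) ≈
  [   1.4920     0.2050     0.8192     0.6837]
  [   0.6790     1.6611     0.4934     0.9205]
  [   0.8244     0.3291     2.0077     0.8665]
  [   0.8140     0.3594     0.4659     1.5219]
Δx = (I − A)⁻¹ Δd with Δd having +25 in the Education component and 0 elsewhere.
So Δx_3 = L_31 · (+25), where L_31 = adj(I−A)_31 / det(I−A) = 0.217625 / 0.2639875.
Δx_3 = 0.217625 × (+25) / 0.2639875 = 5.440625 / 0.2639875 ≈ 20.6.

Δx_3 = 20.6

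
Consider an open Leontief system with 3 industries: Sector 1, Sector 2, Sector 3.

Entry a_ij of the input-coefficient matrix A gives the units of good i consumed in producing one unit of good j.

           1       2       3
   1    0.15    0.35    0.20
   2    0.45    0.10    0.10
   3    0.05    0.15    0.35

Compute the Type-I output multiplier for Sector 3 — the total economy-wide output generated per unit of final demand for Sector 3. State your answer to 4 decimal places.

m_3 = 2.7873

I − A =
  [   0.85    -0.35    -0.20]
  [  -0.45     0.90    -0.10]
  [  -0.05    -0.15     0.65]
Cofactors of I−A, C_ij = (−1)^(i+j)·(minor ij) (rows/columns in the sector order above):
  C_11 = (0.90)(0.65) − (-0.10)(-0.15) = 0.5700
  C_12 = −[(-0.45)(0.65) − (-0.10)(-0.05)] = 0.2975
  C_13 = (-0.45)(-0.15) − (0.90)(-0.05) = 0.1125
  C_21 = −[(-0.35)(0.65) − (-0.20)(-0.15)] = 0.2575
  C_22 = (0.85)(0.65) − (-0.20)(-0.05) = 0.5425
  C_23 = −[(0.85)(-0.15) − (-0.35)(-0.05)] = 0.1450
  C_31 = (-0.35)(-0.10) − (-0.20)(0.90) = 0.2150
  C_32 = −[(0.85)(-0.10) − (-0.20)(-0.45)] = 0.1750
  C_33 = (0.85)(0.90) − (-0.35)(-0.45) = 0.6075
det(I−A) = Σ_j (I−A)_1j·C_1j = (0.85)(0.5700) + (-0.35)(0.2975) + (-0.20)(0.1125) = 0.357875
adj(I−A) = Cᵀ =
  [ 0.5700   0.2575   0.2150]
  [ 0.2975   0.5425   0.1750]
  [ 0.1125   0.1450   0.6075]
(I − A)⁻¹ = adj(I−A) / det(I−A) ≈
  [   1.59273     0.71952     0.60077]
  [   0.83130     1.51589     0.48900]
  [   0.31436     0.40517     1.69752]
The output multiplier for sector j is the column-j sum of the Leontief inverse (I − A)⁻¹ = adj(I−A) / det(I−A).
Column 3 of adj(I−A): (0.2150, 0.1750, 0.6075); det(I−A) = 0.357875.
m_3 = (0.2150 + 0.1750 + 0.6075) / 0.357875 = 0.9975 / 0.357875 ≈ 2.7873.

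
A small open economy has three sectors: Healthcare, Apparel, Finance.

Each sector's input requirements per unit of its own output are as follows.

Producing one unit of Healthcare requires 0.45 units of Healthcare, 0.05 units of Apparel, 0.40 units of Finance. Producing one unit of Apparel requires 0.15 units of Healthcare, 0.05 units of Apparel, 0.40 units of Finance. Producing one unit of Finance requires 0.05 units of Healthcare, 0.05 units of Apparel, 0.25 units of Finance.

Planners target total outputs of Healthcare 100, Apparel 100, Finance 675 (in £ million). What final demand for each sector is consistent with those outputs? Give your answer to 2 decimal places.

I − A =
  [   0.55    -0.15    -0.05]
  [  -0.05     0.95    -0.05]
  [  -0.40    -0.40     0.75]
d = (I − A) x:
  d_1 = (+0.55)·100 + (-0.15)·100 + (-0.05)·675 = 6.25
  d_2 = (-0.05)·100 + (+0.95)·100 + (-0.05)·675 = 56.25
  d_3 = (-0.40)·100 + (-0.40)·100 + (+0.75)·675 = 426.25

d_1 = 6.25, d_2 = 56.25, d_3 = 426.25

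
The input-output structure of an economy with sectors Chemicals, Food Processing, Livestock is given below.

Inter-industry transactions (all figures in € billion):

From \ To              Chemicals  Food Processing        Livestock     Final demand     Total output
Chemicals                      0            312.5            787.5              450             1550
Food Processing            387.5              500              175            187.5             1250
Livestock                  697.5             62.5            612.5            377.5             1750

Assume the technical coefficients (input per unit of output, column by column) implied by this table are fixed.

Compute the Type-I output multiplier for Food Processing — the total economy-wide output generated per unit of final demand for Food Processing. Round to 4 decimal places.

m_2 = 3.8592

Technical coefficients a_ij = z_ij / X_j:
  a_11 = 0/1550 = 0.00, a_21 = 387.5/1550 = 0.25, a_31 = 697.5/1550 = 0.45
  a_12 = 312.5/1250 = 0.25, a_22 = 500/1250 = 0.40, a_32 = 62.5/1250 = 0.05
  a_13 = 787.5/1750 = 0.45, a_23 = 175/1750 = 0.10, a_33 = 612.5/1750 = 0.35
I − A =
  [   1.00    -0.25    -0.45]
  [  -0.25     0.60    -0.10]
  [  -0.45    -0.05     0.65]
Cofactors of I−A, C_ij = (−1)^(i+j)·(minor ij) (rows/columns in the sector order above):
  C_11 = (0.60)(0.65) − (-0.10)(-0.05) = 0.3850
  C_12 = −[(-0.25)(0.65) − (-0.10)(-0.45)] = 0.2075
  C_13 = (-0.25)(-0.05) − (0.60)(-0.45) = 0.2825
  C_21 = −[(-0.25)(0.65) − (-0.45)(-0.05)] = 0.1850
  C_22 = (1.00)(0.65) − (-0.45)(-0.45) = 0.4475
  C_23 = −[(1.00)(-0.05) − (-0.25)(-0.45)] = 0.1625
  C_31 = (-0.25)(-0.10) − (-0.45)(0.60) = 0.2950
  C_32 = −[(1.00)(-0.10) − (-0.45)(-0.25)] = 0.2125
  C_33 = (1.00)(0.60) − (-0.25)(-0.25) = 0.5375
det(I−A) = Σ_j (I−A)_1j·C_1j = (1.00)(0.3850) + (-0.25)(0.2075) + (-0.45)(0.2825) = 0.2060
adj(I−A) = Cᵀ =
  [ 0.3850   0.1850   0.2950]
  [ 0.2075   0.4475   0.2125]
  [ 0.2825   0.1625   0.5375]
(I − A)⁻¹ = adj(I−A) / det(I−A) ≈
  [   1.86893     0.89806     1.43204]
  [   1.00728     2.17233     1.03155]
  [   1.37136     0.78883     2.60922]
The output multiplier for sector j is the column-j sum of the Leontief inverse (I − A)⁻¹ = adj(I−A) / det(I−A).
Column 2 of adj(I−A): (0.1850, 0.4475, 0.1625); det(I−A) = 0.2060.
m_2 = (0.1850 + 0.4475 + 0.1625) / 0.2060 = 0.795 / 0.2060 ≈ 3.8592.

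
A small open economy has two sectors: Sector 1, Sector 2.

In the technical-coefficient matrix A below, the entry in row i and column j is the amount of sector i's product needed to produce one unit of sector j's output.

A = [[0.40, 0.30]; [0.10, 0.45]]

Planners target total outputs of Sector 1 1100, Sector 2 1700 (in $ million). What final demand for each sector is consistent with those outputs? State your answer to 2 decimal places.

d_1 = 150.00, d_2 = 825.00

I − A =
  [   0.60    -0.30]
  [  -0.10     0.55]
d = (I − A) x:
  d_1 = (+0.60)·1100 + (-0.30)·1700 = 150.00
  d_2 = (-0.10)·1100 + (+0.55)·1700 = 825.00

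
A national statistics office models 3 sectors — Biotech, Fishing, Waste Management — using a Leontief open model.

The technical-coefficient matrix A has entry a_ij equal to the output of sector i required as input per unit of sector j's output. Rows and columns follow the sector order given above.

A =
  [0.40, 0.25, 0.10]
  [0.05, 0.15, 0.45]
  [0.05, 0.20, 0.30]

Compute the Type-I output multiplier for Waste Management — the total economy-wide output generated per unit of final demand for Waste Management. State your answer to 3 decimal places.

I − A =
  [   0.60    -0.25    -0.10]
  [  -0.05     0.85    -0.45]
  [  -0.05    -0.20     0.70]
Cofactors of I−A, C_ij = (−1)^(i+j)·(minor ij) (rows/columns in the sector order above):
  C_11 = (0.85)(0.70) − (-0.45)(-0.20) = 0.5050
  C_12 = −[(-0.05)(0.70) − (-0.45)(-0.05)] = 0.0575
  C_13 = (-0.05)(-0.20) − (0.85)(-0.05) = 0.0525
  C_21 = −[(-0.25)(0.70) − (-0.10)(-0.20)] = 0.1950
  C_22 = (0.60)(0.70) − (-0.10)(-0.05) = 0.4150
  C_23 = −[(0.60)(-0.20) − (-0.25)(-0.05)] = 0.1325
  C_31 = (-0.25)(-0.45) − (-0.10)(0.85) = 0.1975
  C_32 = −[(0.60)(-0.45) − (-0.10)(-0.05)] = 0.2750
  C_33 = (0.60)(0.85) − (-0.25)(-0.05) = 0.4975
det(I−A) = Σ_j (I−A)_1j·C_1j = (0.60)(0.5050) + (-0.25)(0.0575) + (-0.10)(0.0525) = 0.283375
adj(I−A) = Cᵀ =
  [ 0.5050   0.1950   0.1975]
  [ 0.0575   0.4150   0.2750]
  [ 0.0525   0.1325   0.4975]
(I − A)⁻¹ = adj(I−A) / det(I−A) ≈
  [   1.7821     0.6881     0.6970]
  [   0.2029     1.4645     0.9704]
  [   0.1853     0.4676     1.7556]
The output multiplier for sector j is the column-j sum of the Leontief inverse (I − A)⁻¹ = adj(I−A) / det(I−A).
Column 3 of adj(I−A): (0.1975, 0.2750, 0.4975); det(I−A) = 0.283375.
m_3 = (0.1975 + 0.2750 + 0.4975) / 0.283375 = 0.97 / 0.283375 ≈ 3.423.

m_3 = 3.423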